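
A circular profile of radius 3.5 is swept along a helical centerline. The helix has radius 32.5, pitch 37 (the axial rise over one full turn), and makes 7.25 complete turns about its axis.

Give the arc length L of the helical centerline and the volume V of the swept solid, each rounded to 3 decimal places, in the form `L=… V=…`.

L=1504.582 V=57903.087

2πR = 2π·32.5 = 204.203522
per-turn = √(204.203522² + 37²) = √(41699.0786 + 1369) = √43068.0786 = 207.528501
L = 7.25 × 207.528501 = 1504.581630
V = π·3.5² × L = 38.484510 × 1504.581630 = 57903.086793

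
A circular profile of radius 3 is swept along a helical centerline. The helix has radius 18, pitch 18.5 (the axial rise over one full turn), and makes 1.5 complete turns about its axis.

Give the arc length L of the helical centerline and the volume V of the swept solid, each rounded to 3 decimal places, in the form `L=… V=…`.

2πR = 2π·18 = 113.097336
per-turn = √(113.097336² + 18.5²) = √(12791.0073 + 342.25) = √13133.2573 = 114.600425
L = 1.5 × 114.600425 = 171.900637
V = π·3² × L = 28.274334 × 171.900637 = 4860.376000

L=171.901 V=4860.376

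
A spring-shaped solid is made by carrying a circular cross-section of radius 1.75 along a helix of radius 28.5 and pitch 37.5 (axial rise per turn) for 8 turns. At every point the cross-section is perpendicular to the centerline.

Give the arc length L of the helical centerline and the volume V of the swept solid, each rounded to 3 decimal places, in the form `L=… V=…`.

L=1463.641 V=14081.880

2πR = 2π·28.5 = 179.070781
per-turn = √(179.070781² + 37.5²) = √(32066.3447 + 1406.25) = √33472.5947 = 182.955171
L = 8 × 182.955171 = 1463.641370
V = π·1.75² × L = 9.621128 × 1463.641370 = 14081.880240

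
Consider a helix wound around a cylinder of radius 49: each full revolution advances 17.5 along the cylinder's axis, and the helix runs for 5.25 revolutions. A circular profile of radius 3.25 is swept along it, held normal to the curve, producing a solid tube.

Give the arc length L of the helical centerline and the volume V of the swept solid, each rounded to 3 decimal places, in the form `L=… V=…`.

2πR = 2π·49 = 307.876080
per-turn = √(307.876080² + 17.5²) = √(94787.6807 + 306.25) = √95093.9307 = 308.373038
L = 5.25 × 308.373038 = 1618.958450
V = π·3.25² × L = 33.183072 × 1618.958450 = 53722.015477

L=1618.958 V=53722.015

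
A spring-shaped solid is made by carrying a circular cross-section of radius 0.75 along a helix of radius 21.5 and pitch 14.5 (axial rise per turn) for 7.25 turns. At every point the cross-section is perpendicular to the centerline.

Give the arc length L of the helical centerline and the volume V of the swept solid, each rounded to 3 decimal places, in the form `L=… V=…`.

2πR = 2π·21.5 = 135.088484
per-turn = √(135.088484² + 14.5²) = √(18248.8985 + 210.25) = √18459.1485 = 135.864449
L = 7.25 × 135.864449 = 985.017256
V = π·0.75² × L = 1.767146 × 985.017256 = 1740.669174

L=985.017 V=1740.669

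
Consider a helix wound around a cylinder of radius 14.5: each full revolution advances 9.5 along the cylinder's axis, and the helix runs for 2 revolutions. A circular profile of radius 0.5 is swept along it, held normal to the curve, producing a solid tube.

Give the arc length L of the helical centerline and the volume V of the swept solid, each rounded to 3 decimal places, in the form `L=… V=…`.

L=183.200 V=143.885

2πR = 2π·14.5 = 91.106187
per-turn = √(91.106187² + 9.5²) = √(8300.3373 + 90.25) = √8390.5873 = 91.600149
L = 2 × 91.600149 = 183.200298
V = π·0.5² × L = 0.785398 × 183.200298 = 143.885178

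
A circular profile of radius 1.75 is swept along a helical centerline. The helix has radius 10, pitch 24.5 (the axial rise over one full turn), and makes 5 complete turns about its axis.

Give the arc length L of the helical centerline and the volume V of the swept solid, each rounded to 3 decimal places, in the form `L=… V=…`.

2πR = 2π·10 = 62.831853
per-turn = √(62.831853² + 24.5²) = √(3947.8418 + 600.25) = √4548.0918 = 67.439542
L = 5 × 67.439542 = 337.197708
V = π·1.75² × L = 9.621128 × 337.197708 = 3244.222138

L=337.198 V=3244.222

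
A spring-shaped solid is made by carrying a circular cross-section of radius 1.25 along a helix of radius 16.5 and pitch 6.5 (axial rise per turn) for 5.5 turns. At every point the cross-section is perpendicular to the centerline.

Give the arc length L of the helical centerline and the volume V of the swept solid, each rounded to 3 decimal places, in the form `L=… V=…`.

2πR = 2π·16.5 = 103.672558
per-turn = √(103.672558² + 6.5²) = √(10747.9992 + 42.25) = √10790.2492 = 103.876124
L = 5.5 × 103.876124 = 571.318683
V = π·1.25² × L = 4.908739 × 571.318683 = 2804.454029

L=571.319 V=2804.454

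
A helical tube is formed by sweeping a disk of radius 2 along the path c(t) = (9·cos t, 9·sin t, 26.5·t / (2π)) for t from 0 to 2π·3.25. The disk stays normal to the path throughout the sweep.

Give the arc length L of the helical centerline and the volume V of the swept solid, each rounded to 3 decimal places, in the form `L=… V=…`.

2πR = 2π·9 = 56.548668
per-turn = √(56.548668² + 26.5²) = √(3197.7518 + 702.25) = √3900.0018 = 62.449995
L = 3.25 × 62.449995 = 202.962482
V = π·2² × L = 12.566371 × 202.962482 = 2550.501775

L=202.962 V=2550.502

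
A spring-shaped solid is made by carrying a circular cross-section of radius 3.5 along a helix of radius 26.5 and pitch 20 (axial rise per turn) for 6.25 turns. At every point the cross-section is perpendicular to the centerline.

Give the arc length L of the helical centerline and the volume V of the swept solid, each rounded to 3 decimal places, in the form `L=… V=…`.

2πR = 2π·26.5 = 166.504411
per-turn = √(166.504411² + 20²) = √(27723.7188 + 400) = √28123.7188 = 167.701278
L = 6.25 × 167.701278 = 1048.132990
V = π·3.5² × L = 38.484510 × 1048.132990 = 40336.884531

L=1048.133 V=40336.885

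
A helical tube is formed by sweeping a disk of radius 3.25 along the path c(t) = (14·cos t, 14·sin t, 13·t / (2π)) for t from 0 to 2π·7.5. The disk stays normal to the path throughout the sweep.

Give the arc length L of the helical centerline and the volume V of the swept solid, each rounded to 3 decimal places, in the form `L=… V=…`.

2πR = 2π·14 = 87.964594
per-turn = √(87.964594² + 13²) = √(7737.7699 + 169) = √7906.7699 = 88.920019
L = 7.5 × 88.920019 = 666.900146
V = π·3.25² × L = 33.183072 × 666.900146 = 22129.795815

L=666.900 V=22129.796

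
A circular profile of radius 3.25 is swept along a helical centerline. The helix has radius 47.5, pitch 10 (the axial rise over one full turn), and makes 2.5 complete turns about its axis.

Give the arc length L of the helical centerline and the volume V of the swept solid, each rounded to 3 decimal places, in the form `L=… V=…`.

2πR = 2π·47.5 = 298.451302
per-turn = √(298.451302² + 10²) = √(89073.1797 + 100) = √89173.1797 = 298.618787
L = 2.5 × 298.618787 = 746.546967
V = π·3.25² × L = 33.183072 × 746.546967 = 24772.722043

L=746.547 V=24772.722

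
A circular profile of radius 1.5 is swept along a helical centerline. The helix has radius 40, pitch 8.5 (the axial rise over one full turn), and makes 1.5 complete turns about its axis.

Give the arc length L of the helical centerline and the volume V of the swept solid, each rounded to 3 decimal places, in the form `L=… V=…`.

2πR = 2π·40 = 251.327412
per-turn = √(251.327412² + 8.5²) = √(63165.4682 + 72.25) = √63237.7182 = 251.471108
L = 1.5 × 251.471108 = 377.206662
V = π·1.5² × L = 7.068583 × 377.206662 = 2666.316776

L=377.207 V=2666.317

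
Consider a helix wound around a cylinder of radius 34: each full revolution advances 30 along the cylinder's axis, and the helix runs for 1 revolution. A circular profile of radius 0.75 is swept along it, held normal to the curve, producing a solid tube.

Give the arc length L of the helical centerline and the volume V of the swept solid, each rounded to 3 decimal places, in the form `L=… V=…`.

2πR = 2π·34 = 213.628300
per-turn = √(213.628300² + 30²) = √(45637.0508 + 900) = √46537.0508 = 215.724479
L = 1 × 215.724479 = 215.724479
V = π·0.75² × L = 1.767146 × 215.724479 = 381.216621

L=215.724 V=381.217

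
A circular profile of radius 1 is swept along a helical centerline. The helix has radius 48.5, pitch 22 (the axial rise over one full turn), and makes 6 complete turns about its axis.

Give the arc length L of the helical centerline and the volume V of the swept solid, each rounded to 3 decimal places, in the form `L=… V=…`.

L=1833.166 V=5759.059

2πR = 2π·48.5 = 304.734487
per-turn = √(304.734487² + 22²) = √(92863.1078 + 484) = √93347.1078 = 305.527589
L = 6 × 305.527589 = 1833.165536
V = π·1² × L = 3.141593 × 1833.165536 = 5759.059380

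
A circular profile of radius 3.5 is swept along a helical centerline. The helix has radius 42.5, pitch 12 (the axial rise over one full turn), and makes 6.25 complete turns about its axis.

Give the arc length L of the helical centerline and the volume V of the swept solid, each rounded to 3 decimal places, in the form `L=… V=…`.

2πR = 2π·42.5 = 267.035376
per-turn = √(267.035376² + 12²) = √(71307.8918 + 144) = √71451.8918 = 267.304867
L = 6.25 × 267.304867 = 1670.655417
V = π·3.5² × L = 38.484510 × 1670.655417 = 64294.355124

L=1670.655 V=64294.355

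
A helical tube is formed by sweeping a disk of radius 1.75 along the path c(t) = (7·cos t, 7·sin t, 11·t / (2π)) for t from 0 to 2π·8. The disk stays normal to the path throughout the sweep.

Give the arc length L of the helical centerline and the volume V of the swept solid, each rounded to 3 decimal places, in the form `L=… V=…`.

L=362.696 V=3489.544

2πR = 2π·7 = 43.982297
per-turn = √(43.982297² + 11²) = √(1934.4425 + 121) = √2055.4425 = 45.336988
L = 8 × 45.336988 = 362.695902
V = π·1.75² × L = 9.621128 × 362.695902 = 3489.543521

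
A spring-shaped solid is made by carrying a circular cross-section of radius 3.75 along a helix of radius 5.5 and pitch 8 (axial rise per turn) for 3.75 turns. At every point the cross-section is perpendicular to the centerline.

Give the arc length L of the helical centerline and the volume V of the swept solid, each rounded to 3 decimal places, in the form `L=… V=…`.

2πR = 2π·5.5 = 34.557519
per-turn = √(34.557519² + 8²) = √(1194.2221 + 64) = √1258.2221 = 35.471427
L = 3.75 × 35.471427 = 133.017851
V = π·3.75² × L = 44.178647 × 133.017851 = 5876.548652

L=133.018 V=5876.549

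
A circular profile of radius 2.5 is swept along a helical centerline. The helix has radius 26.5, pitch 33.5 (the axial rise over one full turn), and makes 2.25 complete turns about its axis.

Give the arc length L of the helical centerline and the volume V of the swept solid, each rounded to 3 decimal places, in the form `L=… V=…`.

2πR = 2π·26.5 = 166.504411
per-turn = √(166.504411² + 33.5²) = √(27723.7188 + 1122.25) = √28845.9688 = 169.841010
L = 2.25 × 169.841010 = 382.142273
V = π·2.5² × L = 19.634954 × 382.142273 = 7503.345985

L=382.142 V=7503.346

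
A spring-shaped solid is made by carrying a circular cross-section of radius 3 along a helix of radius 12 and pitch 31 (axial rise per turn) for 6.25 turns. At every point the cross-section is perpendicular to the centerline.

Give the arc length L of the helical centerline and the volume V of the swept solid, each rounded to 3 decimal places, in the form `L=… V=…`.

2πR = 2π·12 = 75.398224
per-turn = √(75.398224² + 31²) = √(5684.8921 + 961) = √6645.8921 = 81.522341
L = 6.25 × 81.522341 = 509.514633
V = π·3² × L = 28.274334 × 509.514633 = 14406.186859

L=509.515 V=14406.187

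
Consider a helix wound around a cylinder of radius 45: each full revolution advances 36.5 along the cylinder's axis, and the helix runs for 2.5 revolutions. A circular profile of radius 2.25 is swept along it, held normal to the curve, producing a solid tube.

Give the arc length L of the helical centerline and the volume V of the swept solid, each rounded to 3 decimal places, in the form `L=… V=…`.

L=712.724 V=11335.383

2πR = 2π·45 = 282.743339
per-turn = √(282.743339² + 36.5²) = √(79943.7956 + 1332.25) = √81276.0456 = 285.089540
L = 2.5 × 285.089540 = 712.723849
V = π·2.25² × L = 15.904313 × 712.723849 = 11335.383045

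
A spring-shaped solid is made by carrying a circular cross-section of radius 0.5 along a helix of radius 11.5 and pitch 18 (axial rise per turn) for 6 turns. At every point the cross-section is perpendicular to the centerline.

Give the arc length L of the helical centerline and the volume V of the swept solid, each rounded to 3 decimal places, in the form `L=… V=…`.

L=446.789 V=350.908

2πR = 2π·11.5 = 72.256631
per-turn = √(72.256631² + 18²) = √(5221.0207 + 324) = √5545.0207 = 74.464896
L = 6 × 74.464896 = 446.789376
V = π·0.5² × L = 0.785398 × 446.789376 = 350.907555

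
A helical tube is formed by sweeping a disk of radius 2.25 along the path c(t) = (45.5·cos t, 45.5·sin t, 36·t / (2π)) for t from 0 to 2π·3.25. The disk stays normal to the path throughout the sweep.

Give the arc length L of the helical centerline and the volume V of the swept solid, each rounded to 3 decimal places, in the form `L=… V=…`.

2πR = 2π·45.5 = 285.884931
per-turn = √(285.884931² + 36²) = √(81730.1940 + 1296) = √83026.1940 = 288.142663
L = 3.25 × 288.142663 = 936.463654
V = π·2.25² × L = 15.904313 × 936.463654 = 14893.810882

L=936.464 V=14893.811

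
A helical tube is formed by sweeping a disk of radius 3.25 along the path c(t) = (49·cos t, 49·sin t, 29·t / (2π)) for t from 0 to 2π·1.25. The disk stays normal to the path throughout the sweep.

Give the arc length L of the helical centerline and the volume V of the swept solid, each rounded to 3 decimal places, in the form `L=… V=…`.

2πR = 2π·49 = 307.876080
per-turn = √(307.876080² + 29²) = √(94787.6807 + 841) = √95628.6807 = 309.238873
L = 1.25 × 309.238873 = 386.548591
V = π·3.25² × L = 33.183072 × 386.548591 = 12826.869897

L=386.549 V=12826.870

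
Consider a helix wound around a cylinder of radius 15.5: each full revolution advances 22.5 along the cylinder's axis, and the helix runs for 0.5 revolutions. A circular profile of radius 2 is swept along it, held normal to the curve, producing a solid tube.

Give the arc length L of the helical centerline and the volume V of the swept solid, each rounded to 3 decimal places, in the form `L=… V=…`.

2πR = 2π·15.5 = 97.389372
per-turn = √(97.389372² + 22.5²) = √(9484.6898 + 506.25) = √9990.9398 = 99.954689
L = 0.5 × 99.954689 = 49.977344
V = π·2² × L = 12.566371 × 49.977344 = 628.033833

L=49.977 V=628.034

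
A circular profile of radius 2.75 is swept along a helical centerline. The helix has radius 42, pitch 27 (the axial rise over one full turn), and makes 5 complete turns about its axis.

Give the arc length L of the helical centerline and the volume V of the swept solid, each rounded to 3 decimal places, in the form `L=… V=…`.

L=1326.357 V=31511.983

2πR = 2π·42 = 263.893783
per-turn = √(263.893783² + 27²) = √(69639.9287 + 729) = √70368.9287 = 265.271424
L = 5 × 265.271424 = 1326.357122
V = π·2.75² × L = 23.758294 × 1326.357122 = 31511.983052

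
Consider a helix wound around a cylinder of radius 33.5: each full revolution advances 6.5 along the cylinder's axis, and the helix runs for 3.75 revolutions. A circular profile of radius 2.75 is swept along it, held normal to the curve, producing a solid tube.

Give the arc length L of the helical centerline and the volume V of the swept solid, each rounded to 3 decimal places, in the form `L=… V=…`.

2πR = 2π·33.5 = 210.486708
per-turn = √(210.486708² + 6.5²) = √(44304.6542 + 42.25) = √44346.9042 = 210.587047
L = 3.75 × 210.587047 = 789.701424
V = π·2.75² × L = 23.758294 × 789.701424 = 18761.958963

L=789.701 V=18761.959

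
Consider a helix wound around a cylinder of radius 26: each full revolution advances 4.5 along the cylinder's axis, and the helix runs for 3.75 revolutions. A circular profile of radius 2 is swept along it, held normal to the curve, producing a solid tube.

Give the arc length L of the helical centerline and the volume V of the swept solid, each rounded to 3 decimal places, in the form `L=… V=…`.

L=612.843 V=7701.212

2πR = 2π·26 = 163.362818
per-turn = √(163.362818² + 4.5²) = √(26687.4103 + 20.25) = √26707.6603 = 163.424785
L = 3.75 × 163.424785 = 612.842943
V = π·2² × L = 12.566371 × 612.842943 = 7701.211552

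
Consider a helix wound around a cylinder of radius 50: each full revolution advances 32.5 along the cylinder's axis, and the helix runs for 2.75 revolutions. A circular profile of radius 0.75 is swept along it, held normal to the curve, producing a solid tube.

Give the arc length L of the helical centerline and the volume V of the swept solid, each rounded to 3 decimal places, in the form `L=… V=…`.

2πR = 2π·50 = 314.159265
per-turn = √(314.159265² + 32.5²) = √(98696.0440 + 1056.25) = √99752.2940 = 315.835866
L = 2.75 × 315.835866 = 868.548630
V = π·0.75² × L = 1.767146 × 868.548630 = 1534.852123

L=868.549 V=1534.852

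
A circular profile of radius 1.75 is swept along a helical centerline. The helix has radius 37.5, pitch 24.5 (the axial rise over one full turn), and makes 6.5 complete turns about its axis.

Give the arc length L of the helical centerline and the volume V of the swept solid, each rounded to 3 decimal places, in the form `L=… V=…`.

2πR = 2π·37.5 = 235.619449
per-turn = √(235.619449² + 24.5²) = √(55516.5248 + 600.25) = √56116.7748 = 236.889795
L = 6.5 × 236.889795 = 1539.783664
V = π·1.75² × L = 9.621128 × 1539.783664 = 14814.454961

L=1539.784 V=14814.455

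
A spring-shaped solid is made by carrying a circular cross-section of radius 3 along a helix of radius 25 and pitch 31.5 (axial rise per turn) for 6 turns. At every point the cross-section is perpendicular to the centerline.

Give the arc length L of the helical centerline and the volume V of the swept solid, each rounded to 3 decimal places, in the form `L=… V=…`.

2πR = 2π·25 = 157.079633
per-turn = √(157.079633² + 31.5²) = √(24674.0110 + 992.25) = √25666.2610 = 160.206932
L = 6 × 160.206932 = 961.241591
V = π·3² × L = 28.274334 × 961.241591 = 27178.465683

L=961.242 V=27178.466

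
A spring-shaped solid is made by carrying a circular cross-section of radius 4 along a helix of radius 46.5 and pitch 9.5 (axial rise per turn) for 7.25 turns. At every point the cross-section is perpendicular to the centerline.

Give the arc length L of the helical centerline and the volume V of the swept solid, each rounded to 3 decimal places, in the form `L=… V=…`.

2πR = 2π·46.5 = 292.168117
per-turn = √(292.168117² + 9.5²) = √(85362.2085 + 90.25) = √85452.4585 = 292.322525
L = 7.25 × 292.322525 = 2119.338304
V = π·4² × L = 50.265482 × 2119.338304 = 106529.562356

L=2119.338 V=106529.562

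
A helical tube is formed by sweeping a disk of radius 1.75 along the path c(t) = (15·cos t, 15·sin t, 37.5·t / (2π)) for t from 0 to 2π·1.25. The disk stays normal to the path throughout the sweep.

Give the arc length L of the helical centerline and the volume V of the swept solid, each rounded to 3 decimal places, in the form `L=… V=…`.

2πR = 2π·15 = 94.247780
per-turn = √(94.247780² + 37.5²) = √(8882.6440 + 1406.25) = √10288.8940 = 101.434185
L = 1.25 × 101.434185 = 126.792732
V = π·1.75² × L = 9.621128 × 126.792732 = 1219.889038

L=126.793 V=1219.889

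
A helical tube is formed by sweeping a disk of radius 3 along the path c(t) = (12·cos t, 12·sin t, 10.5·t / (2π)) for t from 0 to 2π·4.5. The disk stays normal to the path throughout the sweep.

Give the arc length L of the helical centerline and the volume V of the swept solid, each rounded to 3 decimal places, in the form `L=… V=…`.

2πR = 2π·12 = 75.398224
per-turn = √(75.398224² + 10.5²) = √(5684.8921 + 110.25) = √5795.1421 = 76.125831
L = 4.5 × 76.125831 = 342.566239
V = π·3² × L = 28.274334 × 342.566239 = 9685.832224

L=342.566 V=9685.832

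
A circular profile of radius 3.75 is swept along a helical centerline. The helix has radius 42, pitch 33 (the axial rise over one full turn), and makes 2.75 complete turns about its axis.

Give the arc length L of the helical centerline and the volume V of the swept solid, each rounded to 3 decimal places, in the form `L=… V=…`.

2πR = 2π·42 = 263.893783
per-turn = √(263.893783² + 33²) = √(69639.9287 + 1089) = √70728.9287 = 265.949109
L = 2.75 × 265.949109 = 731.360050
V = π·3.75² × L = 44.178647 × 731.360050 = 32310.497259

L=731.360 V=32310.497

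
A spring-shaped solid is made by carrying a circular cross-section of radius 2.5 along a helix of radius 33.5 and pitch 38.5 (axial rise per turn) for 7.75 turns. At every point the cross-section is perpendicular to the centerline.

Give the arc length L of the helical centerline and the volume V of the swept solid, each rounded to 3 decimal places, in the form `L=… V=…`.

L=1658.335 V=32561.337

2πR = 2π·33.5 = 210.486708
per-turn = √(210.486708² + 38.5²) = √(44304.6542 + 1482.25) = √45786.9042 = 213.978747
L = 7.75 × 213.978747 = 1658.335289
V = π·2.5² × L = 19.634954 × 1658.335289 = 32561.337258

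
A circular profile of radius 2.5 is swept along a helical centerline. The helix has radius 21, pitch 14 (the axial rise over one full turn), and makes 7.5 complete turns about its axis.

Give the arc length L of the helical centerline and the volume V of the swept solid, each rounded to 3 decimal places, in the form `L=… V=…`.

2πR = 2π·21 = 131.946891
per-turn = √(131.946891² + 14²) = √(17409.9822 + 196) = √17605.9822 = 132.687536
L = 7.5 × 132.687536 = 995.156519
V = π·2.5² × L = 19.634954 × 995.156519 = 19539.852552

L=995.157 V=19539.853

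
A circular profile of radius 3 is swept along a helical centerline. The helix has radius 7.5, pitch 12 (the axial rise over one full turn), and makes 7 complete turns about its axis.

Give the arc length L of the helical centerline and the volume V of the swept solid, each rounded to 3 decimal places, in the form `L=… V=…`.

L=340.394 V=9624.427

2πR = 2π·7.5 = 47.123890
per-turn = √(47.123890² + 12²) = √(2220.6610 + 144) = √2364.6610 = 48.627780
L = 7 × 48.627780 = 340.394460
V = π·3² × L = 28.274334 × 340.394460 = 9624.426619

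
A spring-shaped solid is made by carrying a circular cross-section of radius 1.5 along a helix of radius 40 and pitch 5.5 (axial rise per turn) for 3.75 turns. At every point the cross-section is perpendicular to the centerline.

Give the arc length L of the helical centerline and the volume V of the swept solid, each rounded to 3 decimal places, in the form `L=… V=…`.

2πR = 2π·40 = 251.327412
per-turn = √(251.327412² + 5.5²) = √(63165.4682 + 30.25) = √63195.7182 = 251.387586
L = 3.75 × 251.387586 = 942.703446
V = π·1.5² × L = 7.068583 × 942.703446 = 6663.577995

L=942.703 V=6663.578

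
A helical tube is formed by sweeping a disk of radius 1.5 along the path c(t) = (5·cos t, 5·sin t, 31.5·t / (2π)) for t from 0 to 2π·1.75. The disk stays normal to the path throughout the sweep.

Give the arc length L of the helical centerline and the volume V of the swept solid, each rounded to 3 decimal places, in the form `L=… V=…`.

L=77.855 V=550.321

2πR = 2π·5 = 31.415927
per-turn = √(31.415927² + 31.5²) = √(986.9604 + 992.25) = √1979.2104 = 44.488318
L = 1.75 × 44.488318 = 77.854557
V = π·1.5² × L = 7.068583 × 77.854557 = 550.321431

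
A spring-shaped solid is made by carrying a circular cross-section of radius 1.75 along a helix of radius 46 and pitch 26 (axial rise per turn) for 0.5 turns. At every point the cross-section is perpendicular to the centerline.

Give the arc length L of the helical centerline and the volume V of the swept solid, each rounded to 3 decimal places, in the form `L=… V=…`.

L=145.097 V=1395.995

2πR = 2π·46 = 289.026524
per-turn = √(289.026524² + 26²) = √(83536.3317 + 676) = √84212.3317 = 290.193611
L = 0.5 × 290.193611 = 145.096805
V = π·1.75² × L = 9.621128 × 145.096805 = 1395.994864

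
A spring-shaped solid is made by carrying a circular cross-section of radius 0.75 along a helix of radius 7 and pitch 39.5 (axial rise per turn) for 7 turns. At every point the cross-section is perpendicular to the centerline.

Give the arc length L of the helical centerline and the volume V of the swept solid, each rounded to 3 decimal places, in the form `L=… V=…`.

L=413.811 V=731.265

2πR = 2π·7 = 43.982297
per-turn = √(43.982297² + 39.5²) = √(1934.4425 + 1560.25) = √3494.6925 = 59.115924
L = 7 × 59.115924 = 413.811468
V = π·0.75² × L = 1.767146 × 413.811468 = 731.265225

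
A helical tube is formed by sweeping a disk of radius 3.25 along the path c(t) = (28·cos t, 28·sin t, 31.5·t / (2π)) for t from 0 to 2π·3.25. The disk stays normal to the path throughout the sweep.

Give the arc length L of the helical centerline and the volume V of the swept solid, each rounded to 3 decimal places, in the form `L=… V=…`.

L=580.863 V=19274.807

2πR = 2π·28 = 175.929189
per-turn = √(175.929189² + 31.5²) = √(30951.0794 + 992.25) = √31943.3294 = 178.726969
L = 3.25 × 178.726969 = 580.862649
V = π·3.25² × L = 33.183072 × 580.862649 = 19274.807333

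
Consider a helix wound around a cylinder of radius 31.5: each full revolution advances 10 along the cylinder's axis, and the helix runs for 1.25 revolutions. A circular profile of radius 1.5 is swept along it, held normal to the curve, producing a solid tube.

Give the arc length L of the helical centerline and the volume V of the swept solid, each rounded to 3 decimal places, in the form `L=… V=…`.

L=247.716 V=1751.001

2πR = 2π·31.5 = 197.920337
per-turn = √(197.920337² + 10²) = √(39172.4599 + 100) = √39272.4599 = 198.172803
L = 1.25 × 198.172803 = 247.716004
V = π·1.5² × L = 7.068583 × 247.716004 = 1751.001250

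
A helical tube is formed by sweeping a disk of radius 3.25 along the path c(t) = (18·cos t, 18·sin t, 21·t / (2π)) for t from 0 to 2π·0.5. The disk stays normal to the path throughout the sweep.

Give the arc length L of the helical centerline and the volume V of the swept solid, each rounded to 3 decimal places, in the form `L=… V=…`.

2πR = 2π·18 = 113.097336
per-turn = √(113.097336² + 21²) = √(12791.0073 + 441) = √13232.0073 = 115.030463
L = 0.5 × 115.030463 = 57.515231
V = π·3.25² × L = 33.183072 × 57.515231 = 1908.532083

L=57.515 V=1908.532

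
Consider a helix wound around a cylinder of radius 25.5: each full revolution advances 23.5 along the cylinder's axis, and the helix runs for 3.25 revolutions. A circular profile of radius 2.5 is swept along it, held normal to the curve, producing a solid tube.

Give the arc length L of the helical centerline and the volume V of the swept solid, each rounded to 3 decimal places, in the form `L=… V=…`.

L=526.290 V=10333.684

2πR = 2π·25.5 = 160.221225
per-turn = √(160.221225² + 23.5²) = √(25670.8410 + 552.25) = √26223.0910 = 161.935453
L = 3.25 × 161.935453 = 526.290223
V = π·2.5² × L = 19.634954 × 526.290223 = 10333.684371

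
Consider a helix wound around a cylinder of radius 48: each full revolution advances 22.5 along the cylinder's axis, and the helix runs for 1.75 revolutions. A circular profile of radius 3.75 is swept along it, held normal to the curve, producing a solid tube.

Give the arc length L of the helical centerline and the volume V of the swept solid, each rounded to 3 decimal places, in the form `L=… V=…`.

2πR = 2π·48 = 301.592895
per-turn = √(301.592895² + 22.5²) = √(90958.2742 + 506.25) = √91464.5242 = 302.431024
L = 1.75 × 302.431024 = 529.254292
V = π·3.75² × L = 44.178647 × 529.254292 = 23381.738361

L=529.254 V=23381.738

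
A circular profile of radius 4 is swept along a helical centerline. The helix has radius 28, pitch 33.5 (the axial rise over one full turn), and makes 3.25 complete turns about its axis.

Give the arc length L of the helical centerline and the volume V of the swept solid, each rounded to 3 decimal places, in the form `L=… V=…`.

L=582.043 V=29256.693

2πR = 2π·28 = 175.929189
per-turn = √(175.929189² + 33.5²) = √(30951.0794 + 1122.25) = √32073.3294 = 179.090283
L = 3.25 × 179.090283 = 582.043419
V = π·4² × L = 50.265482 × 582.043419 = 29256.693276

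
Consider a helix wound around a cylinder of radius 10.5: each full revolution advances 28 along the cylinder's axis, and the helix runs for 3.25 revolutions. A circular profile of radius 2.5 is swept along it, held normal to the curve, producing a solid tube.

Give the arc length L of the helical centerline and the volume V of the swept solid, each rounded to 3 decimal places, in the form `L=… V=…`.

2πR = 2π·10.5 = 65.973446
per-turn = √(65.973446² + 28²) = √(4352.4955 + 784) = √5136.4955 = 71.669349
L = 3.25 × 71.669349 = 232.925383
V = π·2.5² × L = 19.634954 × 232.925383 = 4573.479205

L=232.925 V=4573.479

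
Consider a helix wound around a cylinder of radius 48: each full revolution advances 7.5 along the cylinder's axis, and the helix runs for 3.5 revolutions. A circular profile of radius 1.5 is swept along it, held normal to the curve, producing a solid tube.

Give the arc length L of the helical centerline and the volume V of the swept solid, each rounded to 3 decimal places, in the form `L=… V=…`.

L=1055.901 V=7463.728

2πR = 2π·48 = 301.592895
per-turn = √(301.592895² + 7.5²) = √(90958.2742 + 56.25) = √91014.5242 = 301.686135
L = 3.5 × 301.686135 = 1055.901473
V = π·1.5² × L = 7.068583 × 1055.901473 = 7463.727700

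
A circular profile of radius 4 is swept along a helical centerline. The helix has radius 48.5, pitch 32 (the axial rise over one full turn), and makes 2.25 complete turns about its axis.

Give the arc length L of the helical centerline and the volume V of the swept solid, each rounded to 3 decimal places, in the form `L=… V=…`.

L=689.423 V=34654.158

2πR = 2π·48.5 = 304.734487
per-turn = √(304.734487² + 32²) = √(92863.1078 + 1024) = √93887.1078 = 306.410032
L = 2.25 × 306.410032 = 689.422572
V = π·4² × L = 50.265482 × 689.422572 = 34654.158217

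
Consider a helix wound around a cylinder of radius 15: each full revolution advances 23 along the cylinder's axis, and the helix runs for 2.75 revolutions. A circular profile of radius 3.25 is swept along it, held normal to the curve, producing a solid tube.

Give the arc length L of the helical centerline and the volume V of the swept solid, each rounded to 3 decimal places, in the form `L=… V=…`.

L=266.787 V=8852.828

2πR = 2π·15 = 94.247780
per-turn = √(94.247780² + 23²) = √(8882.6440 + 529) = √9411.6440 = 97.013628
L = 2.75 × 97.013628 = 266.787476
V = π·3.25² × L = 33.183072 × 266.787476 = 8852.828139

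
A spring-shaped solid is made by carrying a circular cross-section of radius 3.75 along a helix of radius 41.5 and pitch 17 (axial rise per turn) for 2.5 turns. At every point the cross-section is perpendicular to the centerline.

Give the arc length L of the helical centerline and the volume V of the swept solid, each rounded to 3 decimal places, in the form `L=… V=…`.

L=653.264 V=28860.338

2πR = 2π·41.5 = 260.752190
per-turn = √(260.752190² + 17²) = √(67991.7047 + 289) = √68280.7047 = 261.305769
L = 2.5 × 261.305769 = 653.264422
V = π·3.75² × L = 44.178647 × 653.264422 = 28860.338077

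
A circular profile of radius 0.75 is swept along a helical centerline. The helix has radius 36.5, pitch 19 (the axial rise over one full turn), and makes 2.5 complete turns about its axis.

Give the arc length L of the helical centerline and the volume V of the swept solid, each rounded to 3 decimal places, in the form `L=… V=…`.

L=575.305 V=1016.648

2πR = 2π·36.5 = 229.336264
per-turn = √(229.336264² + 19²) = √(52595.1219 + 361) = √52956.1219 = 230.121972
L = 2.5 × 230.121972 = 575.304929
V = π·0.75² × L = 1.767146 × 575.304929 = 1016.647728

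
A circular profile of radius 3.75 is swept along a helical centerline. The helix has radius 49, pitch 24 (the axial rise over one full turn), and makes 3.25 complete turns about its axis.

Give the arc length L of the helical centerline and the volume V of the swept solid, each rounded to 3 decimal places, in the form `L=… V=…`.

L=1003.633 V=44339.141

2πR = 2π·49 = 307.876080
per-turn = √(307.876080² + 24²) = √(94787.6807 + 576) = √95363.6807 = 308.810105
L = 3.25 × 308.810105 = 1003.632840
V = π·3.75² × L = 44.178647 × 1003.632840 = 44339.140636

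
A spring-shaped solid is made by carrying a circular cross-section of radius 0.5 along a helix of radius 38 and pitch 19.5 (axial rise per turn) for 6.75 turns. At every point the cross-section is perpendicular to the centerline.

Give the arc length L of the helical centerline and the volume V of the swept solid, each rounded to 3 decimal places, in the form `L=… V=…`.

2πR = 2π·38 = 238.761042
per-turn = √(238.761042² + 19.5²) = √(57006.8350 + 380.25) = √57387.0850 = 239.556016
L = 6.75 × 239.556016 = 1617.003111
V = π·0.5² × L = 0.785398 × 1617.003111 = 1269.991274

L=1617.003 V=1269.991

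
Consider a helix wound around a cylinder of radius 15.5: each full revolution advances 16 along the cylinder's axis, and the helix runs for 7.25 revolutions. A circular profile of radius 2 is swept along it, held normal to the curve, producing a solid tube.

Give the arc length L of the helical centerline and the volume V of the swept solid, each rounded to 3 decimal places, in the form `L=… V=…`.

L=715.538 V=8991.719

2πR = 2π·15.5 = 97.389372
per-turn = √(97.389372² + 16²) = √(9484.6898 + 256) = √9740.6898 = 98.694933
L = 7.25 × 98.694933 = 715.538265
V = π·2² × L = 12.566371 × 715.538265 = 8991.719031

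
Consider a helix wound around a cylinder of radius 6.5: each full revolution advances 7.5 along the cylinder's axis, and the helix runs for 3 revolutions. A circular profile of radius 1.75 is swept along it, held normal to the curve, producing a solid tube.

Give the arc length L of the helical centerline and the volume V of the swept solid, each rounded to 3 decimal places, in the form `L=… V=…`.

L=124.571 V=1198.513

2πR = 2π·6.5 = 40.840704
per-turn = √(40.840704² + 7.5²) = √(1667.9631 + 56.25) = √1724.2131 = 41.523646
L = 3 × 41.523646 = 124.570937
V = π·1.75² × L = 9.621128 × 124.570937 = 1198.512866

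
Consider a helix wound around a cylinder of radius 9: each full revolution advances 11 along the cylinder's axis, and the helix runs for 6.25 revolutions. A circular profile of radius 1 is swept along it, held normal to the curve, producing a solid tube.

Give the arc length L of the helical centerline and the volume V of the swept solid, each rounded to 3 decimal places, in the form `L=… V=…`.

L=360.054 V=1131.142

2πR = 2π·9 = 56.548668
per-turn = √(56.548668² + 11²) = √(3197.7518 + 121) = √3318.7518 = 57.608609
L = 6.25 × 57.608609 = 360.053806
V = π·1² × L = 3.141593 × 360.053806 = 1131.142392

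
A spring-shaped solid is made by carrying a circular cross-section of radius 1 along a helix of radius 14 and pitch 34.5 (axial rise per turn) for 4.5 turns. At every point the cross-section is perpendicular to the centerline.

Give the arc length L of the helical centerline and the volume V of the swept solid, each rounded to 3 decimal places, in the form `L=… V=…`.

2πR = 2π·14 = 87.964594
per-turn = √(87.964594² + 34.5²) = √(7737.7699 + 1190.25) = √8928.0199 = 94.488200
L = 4.5 × 94.488200 = 425.196898
V = π·1² × L = 3.141593 × 425.196898 = 1335.795451

L=425.197 V=1335.795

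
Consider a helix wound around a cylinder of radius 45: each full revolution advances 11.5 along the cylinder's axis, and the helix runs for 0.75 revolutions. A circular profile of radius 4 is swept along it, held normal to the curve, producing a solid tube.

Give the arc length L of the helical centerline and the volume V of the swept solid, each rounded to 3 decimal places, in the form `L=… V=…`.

2πR = 2π·45 = 282.743339
per-turn = √(282.743339² + 11.5²) = √(79943.7956 + 132.25) = √80076.0456 = 282.977112
L = 0.75 × 282.977112 = 212.232834
V = π·4² × L = 50.265482 × 212.232834 = 10667.985777

L=212.233 V=10667.986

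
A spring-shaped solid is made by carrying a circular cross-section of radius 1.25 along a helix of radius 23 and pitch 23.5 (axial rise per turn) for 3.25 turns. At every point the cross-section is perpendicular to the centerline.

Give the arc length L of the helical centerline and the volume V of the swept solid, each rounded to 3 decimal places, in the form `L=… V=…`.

L=475.837 V=2335.762

2πR = 2π·23 = 144.513262
per-turn = √(144.513262² + 23.5²) = √(20884.0829 + 552.25) = √21436.3329 = 146.411519
L = 3.25 × 146.411519 = 475.837437
V = π·1.25² × L = 4.908739 × 475.837437 = 2335.761557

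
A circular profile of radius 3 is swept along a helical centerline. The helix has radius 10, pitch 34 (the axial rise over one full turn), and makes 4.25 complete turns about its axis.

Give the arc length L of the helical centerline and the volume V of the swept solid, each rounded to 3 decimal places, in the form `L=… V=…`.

2πR = 2π·10 = 62.831853
per-turn = √(62.831853² + 34²) = √(3947.8418 + 1156) = √5103.8418 = 71.441177
L = 4.25 × 71.441177 = 303.625002
V = π·3² × L = 28.274334 × 303.625002 = 8584.794680

L=303.625 V=8584.795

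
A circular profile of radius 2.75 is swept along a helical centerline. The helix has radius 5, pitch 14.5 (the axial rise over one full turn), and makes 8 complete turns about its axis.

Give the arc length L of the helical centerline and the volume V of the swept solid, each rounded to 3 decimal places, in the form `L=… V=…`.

2πR = 2π·5 = 31.415927
per-turn = √(31.415927² + 14.5²) = √(986.9604 + 210.25) = √1197.2104 = 34.600729
L = 8 × 34.600729 = 276.805831
V = π·2.75² × L = 23.758294 × 276.805831 = 6576.434440

L=276.806 V=6576.434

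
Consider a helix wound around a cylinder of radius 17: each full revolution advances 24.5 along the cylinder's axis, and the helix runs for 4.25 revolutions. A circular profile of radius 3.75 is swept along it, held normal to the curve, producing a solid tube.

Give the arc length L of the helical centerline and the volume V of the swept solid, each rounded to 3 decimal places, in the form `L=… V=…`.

L=465.749 V=20576.146

2πR = 2π·17 = 106.814150
per-turn = √(106.814150² + 24.5²) = √(11409.2627 + 600.25) = √12009.5127 = 109.587922
L = 4.25 × 109.587922 = 465.748669
V = π·3.75² × L = 44.178647 × 465.748669 = 20576.145906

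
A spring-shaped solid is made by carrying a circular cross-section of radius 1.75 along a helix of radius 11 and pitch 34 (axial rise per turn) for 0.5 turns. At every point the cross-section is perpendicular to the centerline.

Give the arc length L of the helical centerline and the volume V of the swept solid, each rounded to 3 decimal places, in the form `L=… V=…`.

L=38.513 V=370.535

2πR = 2π·11 = 69.115038
per-turn = √(69.115038² + 34²) = √(4776.8885 + 1156) = √5932.8885 = 77.025246
L = 0.5 × 77.025246 = 38.512623
V = π·1.75² × L = 9.621128 × 38.512623 = 370.534857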